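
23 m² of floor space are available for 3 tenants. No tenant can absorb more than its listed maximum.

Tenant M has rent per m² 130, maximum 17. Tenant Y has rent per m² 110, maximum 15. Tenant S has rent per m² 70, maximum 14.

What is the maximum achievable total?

2870

Rank by rent per m²: Tenant M 130 > Tenant Y 110 > Tenant S 70.
Give Tenant M 17 to hit its cap of 17 → 6 left.
Tenant Y: +6 (room for 15) → 6. Pool exhausted.
Total = 130×17 + 110×6 = 2870.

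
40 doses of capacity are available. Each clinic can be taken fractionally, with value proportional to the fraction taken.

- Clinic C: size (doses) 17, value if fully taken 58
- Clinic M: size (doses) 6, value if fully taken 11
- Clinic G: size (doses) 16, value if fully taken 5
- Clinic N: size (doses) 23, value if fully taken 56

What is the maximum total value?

114

Sort by value density: Clinic C 58/17≈3.41, Clinic N 56/23≈2.43, Clinic M 11/6≈1.83, Clinic G 5/16≈0.312.
Take all of Clinic C (17 doses, value 58) — 23 doses left.
All 23 doses of Clinic N fit (value 56) — 0 remain.
Total value = 114.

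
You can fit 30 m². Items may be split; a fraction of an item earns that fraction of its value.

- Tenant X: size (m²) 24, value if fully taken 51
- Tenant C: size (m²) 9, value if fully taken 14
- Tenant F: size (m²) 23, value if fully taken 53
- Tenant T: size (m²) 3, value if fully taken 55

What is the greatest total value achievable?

Rank by value-to-size ratio: Tenant T 55/3≈18.3, Tenant F 53/23≈2.3, Tenant X 51/24≈2.12, Tenant C 14/9≈1.56.
All 3 m² of Tenant T fit (value 55) → 27 remain.
All 23 m² of Tenant F fit (value 53) → 4 remain.
Fill the last 4 m² with part of Tenant X: 4/24 of it earns 8.5.
Total value = 116.5.

116.5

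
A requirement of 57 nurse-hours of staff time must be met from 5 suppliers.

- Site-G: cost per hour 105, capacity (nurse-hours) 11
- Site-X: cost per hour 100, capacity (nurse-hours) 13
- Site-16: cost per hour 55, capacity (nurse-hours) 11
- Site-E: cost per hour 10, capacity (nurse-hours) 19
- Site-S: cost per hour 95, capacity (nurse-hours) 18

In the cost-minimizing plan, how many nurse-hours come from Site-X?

9

Fill from the cheapest supplier first.
Take 19 from Site-E at 10 → need 38 more.
Site-16 (55): use full 11 → 27 nurse-hours to go.
Site-S at 95: take all 18 nurse-hours → 9 still needed.
Site-X (100): take the remaining 9 → done.
Site-G: unused.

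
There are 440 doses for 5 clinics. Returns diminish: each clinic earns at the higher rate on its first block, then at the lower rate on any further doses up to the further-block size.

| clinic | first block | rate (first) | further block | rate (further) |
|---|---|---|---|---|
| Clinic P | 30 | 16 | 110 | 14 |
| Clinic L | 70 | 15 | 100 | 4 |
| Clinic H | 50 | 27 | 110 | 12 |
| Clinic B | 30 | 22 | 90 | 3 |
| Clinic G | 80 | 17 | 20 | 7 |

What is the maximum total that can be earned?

7280

Treat each block as its own option and order by rate: Clinic H/tier1 27 > Clinic B/tier1 22 > Clinic G/tier1 17 > Clinic P/tier1 16 > Clinic L/tier1 15 > Clinic P/tier2 14 > Clinic H/tier2 12 > Clinic G/tier2 7 > Clinic L/tier2 4 > Clinic B/tier2 3.
Clinic H tier1 at 27: fill all 50 — 390 left.
Clinic B/tier1 (22): +30 — 360 left.
Fill Clinic G tier1 block (80 at 17) — 280 left.
Clinic P tier1 at 16: fill all 30 — 250 left.
Fill Clinic L tier1 block (70 at 15) — 180 left.
Clinic P tier2 at 14: fill all 110 — 70 left.
Clinic H tier2 at 12: only 70 left, fill 70.
Total = 27×50 + 22×30 + 17×80 + 16×30 + 15×70 + 14×110 + 12×70 = 7280.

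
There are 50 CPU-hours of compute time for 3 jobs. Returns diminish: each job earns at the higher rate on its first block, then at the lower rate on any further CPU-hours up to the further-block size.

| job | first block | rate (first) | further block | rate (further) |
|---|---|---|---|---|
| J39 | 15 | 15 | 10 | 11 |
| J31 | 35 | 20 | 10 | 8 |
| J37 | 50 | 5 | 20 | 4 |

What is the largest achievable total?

925

Rank every tier by rate: J31/tier1 20 > J39/tier1 15 > J39/tier2 11 > J31/tier2 8 > J37/tier1 5 > J37/tier2 4.
J31 tier1 at 20: fill all 35 — 15 left.
Fill J39 tier1 block (15 at 15) — 0 left.
Total = 20×35 + 15×15 = 925.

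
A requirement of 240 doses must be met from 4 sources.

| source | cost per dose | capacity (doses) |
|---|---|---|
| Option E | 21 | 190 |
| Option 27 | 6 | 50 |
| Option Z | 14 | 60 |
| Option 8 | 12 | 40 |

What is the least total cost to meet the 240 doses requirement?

3510

Fill from the cheapest source first.
Take 50 from Option 27 at 6 → need 190 more.
Option 8 at 12: take all 40 doses → 150 still needed.
Option Z (14): use full 60 → 90 doses to go.
Take 90 from Option E at 21 to finish.
Cost = 50×6 + 40×12 + 60×14 + 90×21 = 3510.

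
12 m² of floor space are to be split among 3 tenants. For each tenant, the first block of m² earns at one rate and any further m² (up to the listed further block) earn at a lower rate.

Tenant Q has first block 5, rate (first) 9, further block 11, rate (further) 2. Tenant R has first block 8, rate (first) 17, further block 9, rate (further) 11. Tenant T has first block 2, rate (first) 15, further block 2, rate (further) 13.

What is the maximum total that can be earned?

192

Order all 6 blocks by rate: Tenant R/T1 17 > Tenant T/T1 15 > Tenant T/T2 13 > Tenant R/T2 11 > Tenant Q/T1 9 > Tenant Q/T2 2.
Tenant R T1 at 17: fill all 8 — 4 left.
Tenant T T1 at 15: fill all 2 — 2 left.
Tenant T T2 at 13: fill all 2 — 0 left.
Total = 17×8 + 15×2 + 13×2 = 192.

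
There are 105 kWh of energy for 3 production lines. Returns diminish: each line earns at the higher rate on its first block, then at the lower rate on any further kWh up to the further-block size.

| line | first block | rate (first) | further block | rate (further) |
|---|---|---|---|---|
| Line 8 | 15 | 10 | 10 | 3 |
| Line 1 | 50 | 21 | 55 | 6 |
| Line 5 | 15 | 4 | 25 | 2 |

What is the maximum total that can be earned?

Treat each block as its own option and order by rate: Line 1/tier1 21 > Line 8/tier1 10 > Line 1/tier2 6 > Line 5/tier1 4 > Line 8/tier2 3 > Line 5/tier2 2.
Line 1 tier1 at 21: fill all 50 ; 55 left.
Fill Line 8 tier1 block (15 at 10) ; 40 left.
40 remain; put them into Line 1 tier2 at 6.
Total = 21×50 + 10×15 + 6×40 = 1440.

1440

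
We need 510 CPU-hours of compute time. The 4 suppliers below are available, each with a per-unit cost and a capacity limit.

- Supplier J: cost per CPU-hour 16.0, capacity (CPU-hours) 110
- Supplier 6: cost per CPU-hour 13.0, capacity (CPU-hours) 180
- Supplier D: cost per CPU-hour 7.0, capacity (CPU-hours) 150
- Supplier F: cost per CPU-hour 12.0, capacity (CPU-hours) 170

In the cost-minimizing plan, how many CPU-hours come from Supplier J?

Use suppliers in increasing cost order.
Supplier D (7.0): use full 150 ; 360 CPU-hours to go.
Supplier F at 12.0: take all 170 CPU-hours ; 190 still needed.
Take 180 from Supplier 6 at 13.0 ; need 10 more.
Supplier J at 16.0: take 10 of its 110 ; requirement met.

10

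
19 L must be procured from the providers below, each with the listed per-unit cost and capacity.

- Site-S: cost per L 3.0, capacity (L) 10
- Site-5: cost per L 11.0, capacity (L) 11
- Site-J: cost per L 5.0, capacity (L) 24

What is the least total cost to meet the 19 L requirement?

75

Fill from the cheapest provider first.
Site-S at 3.0: take all 10 L — 9 still needed.
Site-J at 5.0: take 9 of its 24 — requirement met.
Site-5: unused.
Cost = 10×3.0 + 9×5.0 = 75.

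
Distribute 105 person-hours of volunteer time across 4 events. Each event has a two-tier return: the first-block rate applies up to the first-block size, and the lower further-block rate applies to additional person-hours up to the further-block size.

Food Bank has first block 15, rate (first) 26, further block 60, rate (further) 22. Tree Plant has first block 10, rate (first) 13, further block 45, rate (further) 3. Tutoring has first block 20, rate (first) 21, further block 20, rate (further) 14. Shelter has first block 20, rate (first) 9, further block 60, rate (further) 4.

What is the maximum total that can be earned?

2270

Order all 8 blocks by rate: Food Bank/tier1 26 > Food Bank/tier2 22 > Tutoring/tier1 21 > Tutoring/tier2 14 > Tree Plant/tier1 13 > Shelter/tier1 9 > Shelter/tier2 4 > Tree Plant/tier2 3.
Food Bank tier1 at 26: fill all 15 ; 90 left.
Food Bank tier2 at 22: fill all 60 ; 30 left.
Tutoring tier1 at 21: fill all 20 ; 10 left.
10 remain; put them into Tutoring tier2 at 14.
Total = 26×15 + 22×60 + 21×20 + 14×10 = 2270.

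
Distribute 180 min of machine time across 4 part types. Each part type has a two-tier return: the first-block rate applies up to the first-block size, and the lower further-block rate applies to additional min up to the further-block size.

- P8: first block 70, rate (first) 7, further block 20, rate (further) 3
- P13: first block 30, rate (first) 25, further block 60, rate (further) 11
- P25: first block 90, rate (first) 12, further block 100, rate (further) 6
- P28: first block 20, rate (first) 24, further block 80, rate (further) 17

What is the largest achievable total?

3190

Rank every tier by rate: P13/first 25 > P28/first 24 > P28/second 17 > P25/first 12 > P13/second 11 > P8/first 7 > P25/second 6 > P8/second 3.
P13 first at 25: fill all 30 — 150 left.
P28/first (24): +20 — 130 left.
P28 second at 17: fill all 80 — 50 left.
P25 first at 12: only 50 left, fill 50.
Total = 25×30 + 24×20 + 17×80 + 12×50 = 3190.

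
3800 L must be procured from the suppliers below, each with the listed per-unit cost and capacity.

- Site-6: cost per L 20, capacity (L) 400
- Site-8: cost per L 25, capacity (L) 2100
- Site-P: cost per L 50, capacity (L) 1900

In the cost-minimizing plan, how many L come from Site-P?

1300

Fill from the cheapest supplier first.
Site-6 (20): use full 400 ; 3400 L to go.
Take 2100 from Site-8 at 25 ; need 1300 more.
Take 1300 from Site-P at 50 to finish.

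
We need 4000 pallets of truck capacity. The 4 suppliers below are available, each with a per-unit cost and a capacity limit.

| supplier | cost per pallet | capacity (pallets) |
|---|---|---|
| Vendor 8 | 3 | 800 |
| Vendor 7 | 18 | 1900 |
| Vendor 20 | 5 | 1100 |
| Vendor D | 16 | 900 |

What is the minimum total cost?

43900

Use suppliers in increasing cost order.
Vendor 8 (3): use full 800 ; 3200 pallets to go.
Vendor 20 at 5: take all 1100 pallets ; 2100 still needed.
Vendor D (16): use full 900 ; 1200 pallets to go.
Take 1200 from Vendor 7 at 18 to finish.
Cost = 800×3 + 1100×5 + 900×16 + 1200×18 = 43900.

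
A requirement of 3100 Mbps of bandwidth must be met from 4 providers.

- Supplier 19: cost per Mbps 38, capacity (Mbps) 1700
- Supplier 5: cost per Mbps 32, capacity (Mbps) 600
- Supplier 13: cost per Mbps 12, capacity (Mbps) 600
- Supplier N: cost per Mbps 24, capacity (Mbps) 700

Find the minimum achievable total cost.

88800

Cheapest first:
Supplier 13 (12): use full 600 — 2500 Mbps to go.
Take 700 from Supplier N at 24 — need 1800 more.
Supplier 5 (32): use full 600 — 1200 Mbps to go.
Supplier 19 (38): take the remaining 1200 — done.
Cost = 600×12 + 700×24 + 600×32 + 1200×38 = 88800.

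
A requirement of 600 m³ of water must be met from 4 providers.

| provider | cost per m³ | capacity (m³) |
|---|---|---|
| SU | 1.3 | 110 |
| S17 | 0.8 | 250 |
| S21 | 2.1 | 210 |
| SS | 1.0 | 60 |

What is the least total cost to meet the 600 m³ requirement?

Fill from the cheapest provider first.
S17 at 0.8: take all 250 m³ — 350 still needed.
Take 60 from SS at 1.0 — need 290 more.
SU (1.3): use full 110 — 180 m³ to go.
S21 (2.1): take the remaining 180 — done.
Cost = 250×0.8 + 60×1.0 + 110×1.3 + 180×2.1 = 781.

781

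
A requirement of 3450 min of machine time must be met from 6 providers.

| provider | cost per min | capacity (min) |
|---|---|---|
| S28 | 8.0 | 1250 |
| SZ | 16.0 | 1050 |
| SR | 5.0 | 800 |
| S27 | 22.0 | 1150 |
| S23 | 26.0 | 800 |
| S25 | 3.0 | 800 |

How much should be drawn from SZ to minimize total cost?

Fill from the cheapest provider first.
S25 at 3.0: take all 800 min → 2650 still needed.
SR (5.0): use full 800 → 1850 min to go.
Take 1250 from S28 at 8.0 → need 600 more.
Take 600 from SZ at 16.0 to finish.
S27, S23: unused.

600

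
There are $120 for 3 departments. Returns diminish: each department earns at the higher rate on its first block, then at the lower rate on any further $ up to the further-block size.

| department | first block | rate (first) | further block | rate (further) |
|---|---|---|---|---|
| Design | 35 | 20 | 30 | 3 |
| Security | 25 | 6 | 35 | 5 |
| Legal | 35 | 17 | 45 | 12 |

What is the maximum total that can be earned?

Order all 6 blocks by rate: Design/tier1 20 > Legal/tier1 17 > Legal/tier2 12 > Security/tier1 6 > Security/tier2 5 > Design/tier2 3.
Design/tier1 (20): +35 — 85 left.
Legal/tier1 (17): +35 — 50 left.
Fill Legal tier2 block (45 at 12) — 5 left.
Security/tier1: +5 of 25 at 6; pool empty.
Total = 20×35 + 17×35 + 12×45 + 6×5 = 1865.

1865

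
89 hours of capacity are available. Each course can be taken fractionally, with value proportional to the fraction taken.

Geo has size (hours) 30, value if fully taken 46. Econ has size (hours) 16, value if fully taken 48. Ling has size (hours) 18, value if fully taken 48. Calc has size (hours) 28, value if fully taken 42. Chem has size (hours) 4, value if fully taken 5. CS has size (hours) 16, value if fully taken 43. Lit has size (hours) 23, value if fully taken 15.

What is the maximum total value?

198.5

Rank by value-to-size ratio: Econ 48/16≈3, CS 43/16≈2.69, Ling 48/18≈2.67, Geo 46/30≈1.53, Calc 42/28≈1.5, Chem 5/4≈1.25, Lit 15/23≈0.652.
Take all of Econ (16 hours, value 48) → 73 hours left.
CS: take in full, 16 hours for value 43 → 57 left.
Take all of Ling (18 hours, value 48) → 39 hours left.
Take all of Geo (30 hours, value 46) → 9 hours left.
Only 9 hours remain; take 9/28 of Calc for value 42×9/28 = 13.5.
Total value = 198.5.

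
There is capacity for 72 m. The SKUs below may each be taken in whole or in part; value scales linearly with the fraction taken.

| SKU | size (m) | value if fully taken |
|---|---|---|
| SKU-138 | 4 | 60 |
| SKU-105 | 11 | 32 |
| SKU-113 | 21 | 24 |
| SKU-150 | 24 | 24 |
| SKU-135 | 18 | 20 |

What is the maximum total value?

154

Sort by value density: SKU-138 60/4≈15, SKU-105 32/11≈2.91, SKU-113 24/21≈1.14, SKU-135 20/18≈1.11, SKU-150 24/24≈1.
All 4 m of SKU-138 fit (value 60) — 68 remain.
Take all of SKU-105 (11 m, value 32) — 57 m left.
All 21 m of SKU-113 fit (value 24) — 36 remain.
Take all of SKU-135 (18 m, value 20) — 18 m left.
Fill the last 18 m with part of SKU-150: 18/24 of it earns 18.
Total value = 154.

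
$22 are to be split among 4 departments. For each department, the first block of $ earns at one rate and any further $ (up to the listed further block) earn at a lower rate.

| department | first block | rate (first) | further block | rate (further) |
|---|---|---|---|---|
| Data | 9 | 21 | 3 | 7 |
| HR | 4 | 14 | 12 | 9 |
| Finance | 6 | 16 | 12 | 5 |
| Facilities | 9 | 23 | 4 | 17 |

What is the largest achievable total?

Order all 8 blocks by rate: Facilities/first 23 > Data/first 21 > Facilities/second 17 > Finance/first 16 > HR/first 14 > HR/second 9 > Data/second 7 > Finance/second 5.
Facilities first at 23: fill all 9 — 13 left.
Data first at 21: fill all 9 — 4 left.
Facilities second at 17: fill all 4 — 0 left.
Total = 23×9 + 21×9 + 17×4 = 464.

464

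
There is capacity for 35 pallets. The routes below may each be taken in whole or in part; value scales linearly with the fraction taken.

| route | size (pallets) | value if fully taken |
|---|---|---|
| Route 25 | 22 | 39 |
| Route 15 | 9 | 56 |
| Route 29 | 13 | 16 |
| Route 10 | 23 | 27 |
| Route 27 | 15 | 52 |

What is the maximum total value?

Sort by value density: Route 15 56/9≈6.22, Route 27 52/15≈3.47, Route 25 39/22≈1.77, Route 29 16/13≈1.23, Route 10 27/23≈1.17.
Route 15: take in full, 9 pallets for value 56 — 26 left.
Take all of Route 27 (15 pallets, value 52) — 11 pallets left.
Only 11 pallets remain; take 11/22 of Route 25 for value 39×11/22 = 19.5.
Total value = 127.5.

127.5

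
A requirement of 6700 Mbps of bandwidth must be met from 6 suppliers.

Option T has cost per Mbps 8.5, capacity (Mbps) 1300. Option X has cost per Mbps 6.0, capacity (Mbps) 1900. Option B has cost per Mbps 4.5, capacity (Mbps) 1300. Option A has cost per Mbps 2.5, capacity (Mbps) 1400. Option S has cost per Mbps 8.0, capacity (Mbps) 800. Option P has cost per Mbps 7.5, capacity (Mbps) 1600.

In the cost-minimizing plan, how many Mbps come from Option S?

500

Use suppliers in increasing cost order.
Option A (2.5): use full 1400 — 5300 Mbps to go.
Take 1300 from Option B at 4.5 — need 4000 more.
Take 1900 from Option X at 6.0 — need 2100 more.
Option P (7.5): use full 1600 — 500 Mbps to go.
Take 500 from Option S at 8.0 to finish.
Option T: unused.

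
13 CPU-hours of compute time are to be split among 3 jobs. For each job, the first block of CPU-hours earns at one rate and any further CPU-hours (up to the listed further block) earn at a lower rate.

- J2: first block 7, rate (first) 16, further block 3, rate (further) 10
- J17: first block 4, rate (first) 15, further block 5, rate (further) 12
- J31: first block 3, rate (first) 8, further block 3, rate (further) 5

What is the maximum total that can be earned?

196

Order all 6 blocks by rate: J2/T1 16 > J17/T1 15 > J17/T2 12 > J2/T2 10 > J31/T1 8 > J31/T2 5.
Fill J2 T1 block (7 at 16) → 6 left.
J17/T1 (15): +4 → 2 left.
J17/T2: +2 of 5 at 12; pool empty.
Total = 16×7 + 15×4 + 12×2 = 196.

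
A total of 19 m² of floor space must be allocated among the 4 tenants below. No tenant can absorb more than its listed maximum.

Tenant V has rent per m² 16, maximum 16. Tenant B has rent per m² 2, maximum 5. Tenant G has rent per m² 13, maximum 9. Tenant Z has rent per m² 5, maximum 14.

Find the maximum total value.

Order the tenants by rent per m²: Tenant V 16 > Tenant G 13 > Tenant Z 5 > Tenant B 2.
Tenant V: +16 to 16 (cap) ; 3 left.
Only 3 left; Tenant G takes them to reach 3.
Total = 16×16 + 13×3 = 295.

295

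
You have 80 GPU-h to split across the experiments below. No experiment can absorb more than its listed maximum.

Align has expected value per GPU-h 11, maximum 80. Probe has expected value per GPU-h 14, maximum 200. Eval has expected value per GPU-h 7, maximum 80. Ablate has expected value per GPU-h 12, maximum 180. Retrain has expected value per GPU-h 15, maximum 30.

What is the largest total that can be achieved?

Highest expected value per GPU-h first: Retrain 15 > Probe 14 > Ablate 12 > Align 11 > Eval 7.
Retrain: +30 to 30 (cap) — 50 left.
Probe has room for 200 but only 50 remain, so it gets 50.
Total = 14×50 + 15×30 = 1150.

1150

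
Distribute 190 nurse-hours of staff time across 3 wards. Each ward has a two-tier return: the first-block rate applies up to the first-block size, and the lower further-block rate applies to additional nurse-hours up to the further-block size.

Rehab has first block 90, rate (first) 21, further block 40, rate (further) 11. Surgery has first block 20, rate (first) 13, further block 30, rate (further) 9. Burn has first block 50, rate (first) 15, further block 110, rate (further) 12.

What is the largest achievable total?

Rank every tier by rate: Rehab/T1 21 > Burn/T1 15 > Surgery/T1 13 > Burn/T2 12 > Rehab/T2 11 > Surgery/T2 9.
Rehab/T1 (21): +90 ; 100 left.
Burn T1 at 15: fill all 50 ; 50 left.
Surgery/T1 (13): +20 ; 30 left.
Burn/T2: +30 of 110 at 12; pool empty.
Total = 21×90 + 15×50 + 13×20 + 12×30 = 3260.

3260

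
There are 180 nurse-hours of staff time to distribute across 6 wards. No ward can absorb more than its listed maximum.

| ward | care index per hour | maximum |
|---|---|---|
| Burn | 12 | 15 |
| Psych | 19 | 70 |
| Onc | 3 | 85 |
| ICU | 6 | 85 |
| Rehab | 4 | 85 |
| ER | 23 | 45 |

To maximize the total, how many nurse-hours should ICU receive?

50

Order the wards by care index per hour: ER 23 > Psych 19 > Burn 12 > ICU 6 > Rehab 4 > Onc 3.
ER: +45 to 45 (cap) — 135 left.
Psych: +70 to 70 (cap) — 65 left.
Burn: +15 to 15 (cap) — 50 left.
Only 50 left; ICU takes them to reach 50.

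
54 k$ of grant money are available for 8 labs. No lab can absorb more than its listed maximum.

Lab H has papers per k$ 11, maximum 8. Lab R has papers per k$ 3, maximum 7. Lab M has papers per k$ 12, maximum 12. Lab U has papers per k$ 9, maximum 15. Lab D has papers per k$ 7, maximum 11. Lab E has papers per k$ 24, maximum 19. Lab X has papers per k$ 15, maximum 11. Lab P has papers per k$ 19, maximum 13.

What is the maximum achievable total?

1000

Order the labs by papers per k$: Lab E 24 > Lab P 19 > Lab X 15 > Lab M 12 > Lab H 11 > Lab U 9 > Lab D 7 > Lab R 3.
Lab E: +19 to 19 (cap) → 35 left.
Give Lab P 13 to hit its cap of 13 → 22 left.
Give Lab X 11 to hit its cap of 11 → 11 left.
Lab M: +11 (room for 12) → 11. Pool exhausted.
Total = 12×11 + 24×19 + 15×11 + 19×13 = 1000.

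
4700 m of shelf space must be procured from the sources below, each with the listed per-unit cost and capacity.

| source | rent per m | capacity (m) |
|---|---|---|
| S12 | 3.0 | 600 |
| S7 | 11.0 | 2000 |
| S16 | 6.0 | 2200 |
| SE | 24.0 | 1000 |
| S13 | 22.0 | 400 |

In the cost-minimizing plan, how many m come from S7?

1900

Use sources in increasing cost order.
S12 at 3.0: take all 600 m — 4100 still needed.
Take 2200 from S16 at 6.0 — need 1900 more.
S7 at 11.0: take 1900 of its 2000 — requirement met.
S13, SE: unused.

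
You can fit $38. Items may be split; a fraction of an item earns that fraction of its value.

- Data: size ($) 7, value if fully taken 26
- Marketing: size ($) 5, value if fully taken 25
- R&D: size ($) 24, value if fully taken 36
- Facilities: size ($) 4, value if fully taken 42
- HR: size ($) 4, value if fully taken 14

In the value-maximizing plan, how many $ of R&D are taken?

Best value per unit of size first: Facilities 42/4≈10.5, Marketing 25/5≈5, Data 26/7≈3.71, HR 14/4≈3.5, R&D 36/24≈1.5.
Facilities: take in full, 4 $ for value 42 ; 34 left.
All 5 $ of Marketing fit (value 25) ; 29 remain.
All 7 $ of Data fit (value 26) ; 22 remain.
Take all of HR (4 $, value 14) ; 18 $ left.
Only 18 $ remain; take 18/24 of R&D for value 36×18/24 = 27.

18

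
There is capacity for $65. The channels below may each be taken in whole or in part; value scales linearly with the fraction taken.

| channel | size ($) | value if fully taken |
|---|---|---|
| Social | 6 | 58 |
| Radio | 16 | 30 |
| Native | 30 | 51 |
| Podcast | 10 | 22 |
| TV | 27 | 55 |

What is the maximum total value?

Rank by value-to-size ratio: Social 58/6≈9.67, Podcast 22/10≈2.2, TV 55/27≈2.04, Radio 30/16≈1.88, Native 51/30≈1.7.
Take all of Social (6 $, value 58) → 59 $ left.
Take all of Podcast (10 $, value 22) → 49 $ left.
TV: take in full, 27 $ for value 55 → 22 left.
All 16 $ of Radio fit (value 30) → 6 remain.
Only 6 $ remain; take 6/30 of Native for value 51×6/30 = 10.2.
Total value = 175.2.

175.2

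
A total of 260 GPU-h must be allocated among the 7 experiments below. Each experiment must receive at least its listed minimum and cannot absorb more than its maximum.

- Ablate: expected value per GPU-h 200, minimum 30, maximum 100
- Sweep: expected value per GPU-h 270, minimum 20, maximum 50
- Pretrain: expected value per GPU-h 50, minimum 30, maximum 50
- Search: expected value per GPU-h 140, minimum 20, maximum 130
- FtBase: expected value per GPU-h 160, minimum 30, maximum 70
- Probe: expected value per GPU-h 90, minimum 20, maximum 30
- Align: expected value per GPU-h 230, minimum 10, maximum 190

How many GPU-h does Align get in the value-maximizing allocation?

80

Meeting every minimum uses 30+20+30+20+30+20+10 = 160 GPU-h, leaving 100.
Highest expected value per GPU-h first: Sweep 270 > Align 230 > Ablate 200 > FtBase 160 > Search 140 > Probe 90 > Pretrain 50.
Sweep: +30 to 50 (cap) — 70 left.
Align has room for 180 more but only 70 remain, so it gets 80.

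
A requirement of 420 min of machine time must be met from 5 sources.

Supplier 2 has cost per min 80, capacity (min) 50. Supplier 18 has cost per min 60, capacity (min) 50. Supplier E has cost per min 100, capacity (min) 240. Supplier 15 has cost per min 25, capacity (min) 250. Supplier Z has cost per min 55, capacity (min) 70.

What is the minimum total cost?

17100

Fill from the cheapest source first.
Take 250 from Supplier 15 at 25 — need 170 more.
Supplier Z at 55: take all 70 min — 100 still needed.
Take 50 from Supplier 18 at 60 — need 50 more.
Supplier 2 at 80: take all 50 min — 0 still needed.
Supplier E: unused.
Cost = 250×25 + 70×55 + 50×60 + 50×80 = 17100.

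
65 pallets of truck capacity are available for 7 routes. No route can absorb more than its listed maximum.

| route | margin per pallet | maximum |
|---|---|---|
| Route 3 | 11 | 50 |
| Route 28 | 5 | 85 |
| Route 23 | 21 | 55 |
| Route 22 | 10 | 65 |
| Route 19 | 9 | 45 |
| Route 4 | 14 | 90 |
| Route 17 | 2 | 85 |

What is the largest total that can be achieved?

Highest margin per pallet first: Route 23 21 > Route 4 14 > Route 3 11 > Route 22 10 > Route 19 9 > Route 28 5 > Route 17 2.
Give Route 23 55 to hit its cap of 55 → 10 left.
Route 4 has room for 90 but only 10 remain, so it gets 10.
Total = 21×55 + 14×10 = 1295.

1295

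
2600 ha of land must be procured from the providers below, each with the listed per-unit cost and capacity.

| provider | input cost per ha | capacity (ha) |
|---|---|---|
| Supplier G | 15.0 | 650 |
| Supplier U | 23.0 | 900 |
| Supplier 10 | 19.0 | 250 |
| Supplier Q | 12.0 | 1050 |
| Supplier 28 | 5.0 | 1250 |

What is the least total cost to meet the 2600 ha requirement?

Use providers in increasing cost order.
Supplier 28 at 5.0: take all 1250 ha ; 1350 still needed.
Supplier Q at 12.0: take all 1050 ha ; 300 still needed.
Supplier G (15.0): take the remaining 300 ; done.
Supplier 10, Supplier U: unused.
Cost = 1250×5.0 + 1050×12.0 + 300×15.0 = 23350.

23350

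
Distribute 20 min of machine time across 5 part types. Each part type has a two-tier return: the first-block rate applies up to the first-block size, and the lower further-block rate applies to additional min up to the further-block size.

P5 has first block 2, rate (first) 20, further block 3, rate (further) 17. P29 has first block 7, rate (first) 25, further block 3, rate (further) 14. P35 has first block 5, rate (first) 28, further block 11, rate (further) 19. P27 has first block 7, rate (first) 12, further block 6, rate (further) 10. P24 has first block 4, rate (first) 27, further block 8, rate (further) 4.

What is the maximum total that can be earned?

501

Rank every tier by rate: P35/tier1 28 > P24/tier1 27 > P29/tier1 25 > P5/tier1 20 > P35/tier2 19 > P5/tier2 17 > P29/tier2 14 > P27/tier1 12 > P27/tier2 10 > P24/tier2 4.
Fill P35 tier1 block (5 at 28) → 15 left.
P24/tier1 (27): +4 → 11 left.
P29/tier1 (25): +7 → 4 left.
P5/tier1 (20): +2 → 2 left.
P35/tier2: +2 of 11 at 19; pool empty.
Total = 28×5 + 27×4 + 25×7 + 20×2 + 19×2 = 501.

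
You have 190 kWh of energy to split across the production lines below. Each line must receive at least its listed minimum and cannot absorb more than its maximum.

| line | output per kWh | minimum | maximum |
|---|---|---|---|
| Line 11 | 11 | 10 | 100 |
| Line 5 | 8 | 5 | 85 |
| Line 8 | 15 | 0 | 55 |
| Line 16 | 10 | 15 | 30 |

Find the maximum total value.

2265

Meeting every minimum uses 10+5+0+15 = 30 kWh, leaving 160.
Order the production lines by output per kWh: Line 8 15 > Line 11 11 > Line 16 10 > Line 5 8.
Line 8 takes 55 more to reach its cap of 55 — 105 left.
Give Line 11 90 more to hit its cap of 100 — 15 left.
Line 16: +15 to 30 (cap) — 0 left.
Total = 11×100 + 8×5 + 15×55 + 10×30 = 2265.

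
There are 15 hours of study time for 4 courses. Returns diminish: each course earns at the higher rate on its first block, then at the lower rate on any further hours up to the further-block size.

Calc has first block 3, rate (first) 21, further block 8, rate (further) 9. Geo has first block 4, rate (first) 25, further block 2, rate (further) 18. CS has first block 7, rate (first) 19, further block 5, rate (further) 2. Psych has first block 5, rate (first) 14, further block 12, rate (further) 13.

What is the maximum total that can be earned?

Rank every tier by rate: Geo/T1 25 > Calc/T1 21 > CS/T1 19 > Geo/T2 18 > Psych/T1 14 > Psych/T2 13 > Calc/T2 9 > CS/T2 2.
Fill Geo T1 block (4 at 25) → 11 left.
Calc/T1 (21): +3 → 8 left.
CS/T1 (19): +7 → 1 left.
Geo/T2: +1 of 2 at 18; pool empty.
Total = 25×4 + 21×3 + 19×7 + 18×1 = 314.

314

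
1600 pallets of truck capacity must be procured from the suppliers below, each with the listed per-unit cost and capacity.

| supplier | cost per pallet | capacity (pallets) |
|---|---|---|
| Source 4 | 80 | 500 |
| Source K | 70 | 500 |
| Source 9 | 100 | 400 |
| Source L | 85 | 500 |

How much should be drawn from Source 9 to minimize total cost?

Use suppliers in increasing cost order.
Source K at 70: take all 500 pallets ; 1100 still needed.
Take 500 from Source 4 at 80 ; need 600 more.
Take 500 from Source L at 85 ; need 100 more.
Source 9 (100): take the remaining 100 ; done.

100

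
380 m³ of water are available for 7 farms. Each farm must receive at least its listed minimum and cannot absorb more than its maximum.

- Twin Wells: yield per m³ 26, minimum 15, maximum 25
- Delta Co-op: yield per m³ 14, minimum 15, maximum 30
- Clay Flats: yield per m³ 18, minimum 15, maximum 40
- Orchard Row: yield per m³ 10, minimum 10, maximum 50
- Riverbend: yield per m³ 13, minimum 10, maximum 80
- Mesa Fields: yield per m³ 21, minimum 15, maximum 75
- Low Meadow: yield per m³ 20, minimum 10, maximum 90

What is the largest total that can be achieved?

6605

Meeting every minimum uses 15+15+15+10+10+15+10 = 90 m³, leaving 290.
Order the farms by yield per m³: Twin Wells 26 > Mesa Fields 21 > Low Meadow 20 > Clay Flats 18 > Delta Co-op 14 > Riverbend 13 > Orchard Row 10.
Twin Wells: +10 to 25 (cap) ; 280 left.
Mesa Fields: +60 to 75 (cap) ; 220 left.
Low Meadow: +80 to 90 (cap) ; 140 left.
Give Clay Flats 25 more to hit its cap of 40 ; 115 left.
Give Delta Co-op 15 more to hit its cap of 30 ; 100 left.
Riverbend takes 70 more to reach its cap of 80 ; 30 left.
Orchard Row has room for 40 more but only 30 remain, so it gets 40.
Total = 26×25 + 14×30 + 18×40 + 10×40 + 13×80 + 21×75 + 20×90 = 6605.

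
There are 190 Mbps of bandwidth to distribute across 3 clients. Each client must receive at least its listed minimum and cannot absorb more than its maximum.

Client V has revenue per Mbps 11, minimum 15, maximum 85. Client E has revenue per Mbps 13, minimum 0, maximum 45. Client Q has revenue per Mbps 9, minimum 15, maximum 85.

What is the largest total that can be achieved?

Meeting every minimum uses 15+0+15 = 30 Mbps, leaving 160.
Rank by revenue per Mbps: Client E 13 > Client V 11 > Client Q 9.
Give Client E 45 more to hit its cap of 45 ; 115 left.
Give Client V 70 more to hit its cap of 85 ; 45 left.
Only 45 left; Client Q takes them to reach 60.
Total = 11×85 + 13×45 + 9×60 = 2060.

2060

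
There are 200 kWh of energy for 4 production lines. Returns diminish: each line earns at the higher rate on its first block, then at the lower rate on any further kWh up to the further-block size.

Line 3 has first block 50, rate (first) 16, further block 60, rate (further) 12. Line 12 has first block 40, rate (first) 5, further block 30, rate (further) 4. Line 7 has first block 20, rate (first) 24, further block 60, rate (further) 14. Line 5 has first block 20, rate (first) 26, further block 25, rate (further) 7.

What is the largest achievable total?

Rank every tier by rate: Line 5/first 26 > Line 7/first 24 > Line 3/first 16 > Line 7/second 14 > Line 3/second 12 > Line 5/second 7 > Line 12/first 5 > Line 12/second 4.
Fill Line 5 first block (20 at 26) ; 180 left.
Line 7 first at 24: fill all 20 ; 160 left.
Fill Line 3 first block (50 at 16) ; 110 left.
Line 7/second (14): +60 ; 50 left.
Line 3/second: +50 of 60 at 12; pool empty.
Total = 26×20 + 24×20 + 16×50 + 14×60 + 12×50 = 3240.

3240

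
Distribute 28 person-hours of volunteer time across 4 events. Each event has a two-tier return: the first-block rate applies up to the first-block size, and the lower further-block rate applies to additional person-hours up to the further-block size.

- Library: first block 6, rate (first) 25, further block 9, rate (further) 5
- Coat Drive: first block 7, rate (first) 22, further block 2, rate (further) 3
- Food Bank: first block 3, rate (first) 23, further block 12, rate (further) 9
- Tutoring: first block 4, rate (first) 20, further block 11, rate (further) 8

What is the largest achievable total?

Treat each block as its own option and order by rate: Library/T1 25 > Food Bank/T1 23 > Coat Drive/T1 22 > Tutoring/T1 20 > Food Bank/T2 9 > Tutoring/T2 8 > Library/T2 5 > Coat Drive/T2 3.
Library/T1 (25): +6 — 22 left.
Fill Food Bank T1 block (3 at 23) — 19 left.
Coat Drive/T1 (22): +7 — 12 left.
Tutoring T1 at 20: fill all 4 — 8 left.
Food Bank/T2: +8 of 12 at 9; pool empty.
Total = 25×6 + 23×3 + 22×7 + 20×4 + 9×8 = 525.

525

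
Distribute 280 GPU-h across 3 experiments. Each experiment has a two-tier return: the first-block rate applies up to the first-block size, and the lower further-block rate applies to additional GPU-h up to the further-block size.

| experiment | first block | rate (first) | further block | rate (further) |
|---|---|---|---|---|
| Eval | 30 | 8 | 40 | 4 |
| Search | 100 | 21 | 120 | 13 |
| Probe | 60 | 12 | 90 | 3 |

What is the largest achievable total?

Treat each block as its own option and order by rate: Search/T1 21 > Search/T2 13 > Probe/T1 12 > Eval/T1 8 > Eval/T2 4 > Probe/T2 3.
Search T1 at 21: fill all 100 — 180 left.
Search/T2 (13): +120 — 60 left.
Fill Probe T1 block (60 at 12) — 0 left.
Total = 21×100 + 13×120 + 12×60 = 4380.

4380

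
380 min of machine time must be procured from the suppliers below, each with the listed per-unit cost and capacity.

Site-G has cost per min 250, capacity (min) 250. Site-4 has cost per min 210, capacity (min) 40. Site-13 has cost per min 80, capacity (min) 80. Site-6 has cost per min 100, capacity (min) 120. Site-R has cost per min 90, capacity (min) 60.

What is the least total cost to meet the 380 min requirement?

Fill from the cheapest supplier first.
Site-13 (80): use full 80 → 300 min to go.
Site-R at 90: take all 60 min → 240 still needed.
Take 120 from Site-6 at 100 → need 120 more.
Site-4 at 210: take all 40 min → 80 still needed.
Site-G at 250: take 80 of its 250 → requirement met.
Cost = 80×80 + 60×90 + 120×100 + 40×210 + 80×250 = 52200.

52200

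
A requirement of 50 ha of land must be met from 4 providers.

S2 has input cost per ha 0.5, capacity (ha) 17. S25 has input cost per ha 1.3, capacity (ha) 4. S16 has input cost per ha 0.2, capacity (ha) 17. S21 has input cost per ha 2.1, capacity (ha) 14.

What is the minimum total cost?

Cheapest first:
S16 (0.2): use full 17 ; 33 ha to go.
S2 at 0.5: take all 17 ha ; 16 still needed.
S25 at 1.3: take all 4 ha ; 12 still needed.
Take 12 from S21 at 2.1 to finish.
Cost = 17×0.2 + 17×0.5 + 4×1.3 + 12×2.1 = 42.3.

42.3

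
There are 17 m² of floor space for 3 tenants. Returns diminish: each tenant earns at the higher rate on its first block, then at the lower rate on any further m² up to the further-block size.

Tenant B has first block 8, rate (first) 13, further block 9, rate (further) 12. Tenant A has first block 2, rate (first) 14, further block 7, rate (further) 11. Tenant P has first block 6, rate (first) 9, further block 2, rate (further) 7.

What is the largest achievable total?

Rank every tier by rate: Tenant A/first 14 > Tenant B/first 13 > Tenant B/second 12 > Tenant A/second 11 > Tenant P/first 9 > Tenant P/second 7.
Tenant A/first (14): +2 — 15 left.
Fill Tenant B first block (8 at 13) — 7 left.
Tenant B/second: +7 of 9 at 12; pool empty.
Total = 14×2 + 13×8 + 12×7 = 216.

216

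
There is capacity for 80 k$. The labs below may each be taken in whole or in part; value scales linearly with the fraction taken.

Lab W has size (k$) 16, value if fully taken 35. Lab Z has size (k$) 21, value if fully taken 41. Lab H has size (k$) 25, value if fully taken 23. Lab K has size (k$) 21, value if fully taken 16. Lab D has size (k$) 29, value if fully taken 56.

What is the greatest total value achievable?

144.88

Rank by value-to-size ratio: Lab W 35/16≈2.19, Lab Z 41/21≈1.95, Lab D 56/29≈1.93, Lab H 23/25≈0.92, Lab K 16/21≈0.762.
All 16 k$ of Lab W fit (value 35) → 64 remain.
Lab Z: take in full, 21 k$ for value 41 → 43 left.
All 29 k$ of Lab D fit (value 56) → 14 remain.
Only 14 k$ remain; take 14/25 of Lab H for value 23×14/25 = 12.88.
Total value = 144.88.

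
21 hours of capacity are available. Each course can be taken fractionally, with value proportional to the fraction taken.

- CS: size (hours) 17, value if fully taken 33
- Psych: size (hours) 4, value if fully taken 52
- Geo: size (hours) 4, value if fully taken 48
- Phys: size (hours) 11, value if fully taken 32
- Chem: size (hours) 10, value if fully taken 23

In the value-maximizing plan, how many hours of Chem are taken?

2

Best value per unit of size first: Psych 52/4≈13, Geo 48/4≈12, Phys 32/11≈2.91, Chem 23/10≈2.3, CS 33/17≈1.94.
Psych: take in full, 4 hours for value 52 ; 17 left.
All 4 hours of Geo fit (value 48) ; 13 remain.
All 11 hours of Phys fit (value 32) ; 2 remain.
Only 2 hours remain; take 2/10 of Chem for value 23×2/10 = 4.6.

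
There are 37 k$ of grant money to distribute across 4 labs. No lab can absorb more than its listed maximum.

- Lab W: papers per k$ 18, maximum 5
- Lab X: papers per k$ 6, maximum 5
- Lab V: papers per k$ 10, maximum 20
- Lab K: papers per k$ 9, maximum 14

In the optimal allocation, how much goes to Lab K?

12

Order the labs by papers per k$: Lab W 18 > Lab V 10 > Lab K 9 > Lab X 6.
Lab W: +5 to 5 (cap) → 32 left.
Give Lab V 20 to hit its cap of 20 → 12 left.
Only 12 left; Lab K takes them to reach 12.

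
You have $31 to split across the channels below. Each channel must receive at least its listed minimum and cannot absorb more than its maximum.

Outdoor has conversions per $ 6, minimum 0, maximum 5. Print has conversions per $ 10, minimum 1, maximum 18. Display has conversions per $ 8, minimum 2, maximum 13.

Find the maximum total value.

Meeting every minimum uses 0+1+2 = 3 $, leaving 28.
Order the channels by conversions per $: Print 10 > Display 8 > Outdoor 6.
Print: +17 to 18 (cap) → 11 left.
Display takes 11 more to reach its cap of 13 → 0 left.
Total = 10×18 + 8×13 = 284.

284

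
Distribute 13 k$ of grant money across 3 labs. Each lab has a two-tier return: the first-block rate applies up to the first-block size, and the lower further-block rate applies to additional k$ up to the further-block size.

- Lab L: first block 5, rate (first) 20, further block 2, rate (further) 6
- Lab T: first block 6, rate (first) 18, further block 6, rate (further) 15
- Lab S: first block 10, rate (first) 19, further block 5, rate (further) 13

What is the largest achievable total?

Rank every tier by rate: Lab L/tier1 20 > Lab S/tier1 19 > Lab T/tier1 18 > Lab T/tier2 15 > Lab S/tier2 13 > Lab L/tier2 6.
Lab L/tier1 (20): +5 ; 8 left.
Lab S tier1 at 19: only 8 left, fill 8.
Total = 20×5 + 19×8 = 252.

252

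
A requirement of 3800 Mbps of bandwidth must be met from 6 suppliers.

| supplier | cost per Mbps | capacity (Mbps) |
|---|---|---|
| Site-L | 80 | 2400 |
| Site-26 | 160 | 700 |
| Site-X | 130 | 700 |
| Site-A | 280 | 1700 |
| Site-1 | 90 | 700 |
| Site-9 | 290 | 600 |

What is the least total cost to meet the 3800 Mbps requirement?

346000

Fill from the cheapest supplier first.
Take 2400 from Site-L at 80 → need 1400 more.
Take 700 from Site-1 at 90 → need 700 more.
Site-X at 130: take all 700 Mbps → 0 still needed.
Site-26, Site-A, Site-9: unused.
Cost = 2400×80 + 700×90 + 700×130 = 346000.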